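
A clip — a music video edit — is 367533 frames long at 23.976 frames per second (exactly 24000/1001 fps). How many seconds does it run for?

Running time = 367533 / (24000/1001) = 15329.188875 s.

15329.188875 seconds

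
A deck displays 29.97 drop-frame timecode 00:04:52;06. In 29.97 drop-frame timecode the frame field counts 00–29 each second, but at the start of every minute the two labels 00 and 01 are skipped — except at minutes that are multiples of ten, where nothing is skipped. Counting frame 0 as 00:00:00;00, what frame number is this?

Complete 10-minute blocks: 0, each 17982 frames → 0.
Remaining 4 whole minutes in the current block: 1800 + 3 × 1798 = 7194 frames.
Within the current minute: 52 × 30 + 6 − 2 = 1564 (labels ;00/;01 skipped at this minute). Total = 0 + 7194 + 1564 = 8758.

8758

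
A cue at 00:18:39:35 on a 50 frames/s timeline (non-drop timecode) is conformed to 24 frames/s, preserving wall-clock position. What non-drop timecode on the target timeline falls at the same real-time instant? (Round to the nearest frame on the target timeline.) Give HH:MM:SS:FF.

00:18:39:17

Source frame index: (0×3600 + 18×60 + 39) × 50 + 35 = 55985.
Real time: 55985 / (50) = 11197/10 s.
Target frame: (11197/10) × (24) = 134364/5 ≈ 26872.800 → 26873.
At 24 labels/s: frame 26873 → 00:18:39:17.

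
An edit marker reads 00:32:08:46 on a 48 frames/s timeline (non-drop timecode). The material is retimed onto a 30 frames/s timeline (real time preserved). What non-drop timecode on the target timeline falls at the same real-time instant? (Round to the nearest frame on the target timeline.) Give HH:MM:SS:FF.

Source frame index: (0×3600 + 32×60 + 8) × 48 + 46 = 92590.
Real time: 92590 / (48) = 46295/24 s.
Target frame: (46295/24) × (30) = 231475/4 ≈ 57868.750 → 57869.
At 30 labels/s: frame 57869 → 00:32:08:29.

00:32:08:29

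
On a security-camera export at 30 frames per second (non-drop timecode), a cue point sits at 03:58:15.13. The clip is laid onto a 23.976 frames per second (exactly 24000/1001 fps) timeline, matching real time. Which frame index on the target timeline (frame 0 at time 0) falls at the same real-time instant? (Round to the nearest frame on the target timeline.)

frame 342748

Source frame index: (3×3600 + 58×60 + 15) × 30 + 13 = 428863.
Real time: 428863 / (30) = 428863/30 s.
Target frame: (428863/30) × (24000/1001) = 343090400/1001 ≈ 342747.652 → 342748.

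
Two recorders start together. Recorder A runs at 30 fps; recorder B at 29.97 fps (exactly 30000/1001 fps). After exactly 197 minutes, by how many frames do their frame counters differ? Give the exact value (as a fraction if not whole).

197 min = 11820 s.
A emits 30 × 11820 = 354600 frames; B emits 30000/1001 × 11820 = 354600000/1001.
Difference = 354600/1001 frames (≈ 354.2458); B is behind A.

354600/1001 frames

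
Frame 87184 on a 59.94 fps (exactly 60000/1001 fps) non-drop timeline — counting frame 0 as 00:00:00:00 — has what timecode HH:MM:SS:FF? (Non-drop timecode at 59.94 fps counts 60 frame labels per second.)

87184 ÷ 60 = 1453 full seconds, remainder 4 frames.
1453 s = 0 h 24 min 13 s.
Timecode: 00:24:13:04.

00:24:13:04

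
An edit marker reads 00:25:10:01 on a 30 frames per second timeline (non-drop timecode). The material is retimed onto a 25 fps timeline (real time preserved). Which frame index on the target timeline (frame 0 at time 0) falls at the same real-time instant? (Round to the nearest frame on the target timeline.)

frame 37751

Source frame index: (0×3600 + 25×60 + 10) × 30 + 1 = 45301.
Real time: 45301 / (30) = 45301/30 s.
Target frame: (45301/30) × (25) = 226505/6 ≈ 37750.833 → 37751.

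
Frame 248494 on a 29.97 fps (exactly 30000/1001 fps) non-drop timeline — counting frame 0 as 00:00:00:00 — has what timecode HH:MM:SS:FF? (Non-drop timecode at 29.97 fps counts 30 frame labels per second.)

02:18:03:04

248494 ÷ 30 = 8283 full seconds, remainder 4 frames.
8283 s = 2 h 18 min 3 s.
Timecode: 02:18:03:04.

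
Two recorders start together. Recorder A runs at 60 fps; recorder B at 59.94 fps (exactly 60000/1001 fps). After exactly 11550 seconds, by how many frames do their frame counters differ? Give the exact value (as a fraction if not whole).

A emits 60 × 11550 = 693000 frames; B emits 60000/1001 × 11550 = 9000000/13.
Difference = 9000/13 frames (≈ 692.3077); B is behind A.

9000/13 frames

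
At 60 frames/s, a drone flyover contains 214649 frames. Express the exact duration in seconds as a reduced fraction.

214649/60 seconds

Running time = 214649 ÷ (60) = 214649 × 1/60 = 214649/60 s.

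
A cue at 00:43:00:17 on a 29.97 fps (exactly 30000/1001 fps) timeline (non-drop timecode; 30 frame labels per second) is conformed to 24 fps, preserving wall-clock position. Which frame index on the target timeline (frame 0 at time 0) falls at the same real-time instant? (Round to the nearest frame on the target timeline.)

Source frame index: (0×3600 + 43×60 + 0) × 30 + 17 = 77417.
Real time: 77417 / (30000/1001) = 77494417/30000 s.
Target frame: (77494417/30000) × (24) = 77494417/1250 ≈ 61995.534 → 61996.

frame 61996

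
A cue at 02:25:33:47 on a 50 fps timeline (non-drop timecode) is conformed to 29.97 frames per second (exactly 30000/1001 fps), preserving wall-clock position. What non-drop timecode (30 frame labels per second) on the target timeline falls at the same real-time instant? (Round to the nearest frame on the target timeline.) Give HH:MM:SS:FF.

02:25:25:06

Source frame index: (2×3600 + 25×60 + 33) × 50 + 47 = 436697.
Real time: 436697 / (50) = 436697/50 s.
Target frame: (436697/50) × (30000/1001) = 262018200/1001 ≈ 261756.444 → 261756.
At 30 labels/s: frame 261756 → 02:25:25:06.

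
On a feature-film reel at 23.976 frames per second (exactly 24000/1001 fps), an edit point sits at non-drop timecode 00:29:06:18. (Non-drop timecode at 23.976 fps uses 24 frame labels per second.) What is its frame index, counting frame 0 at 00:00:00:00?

frame 41922

Total seconds to the label: (0 × 3600 + 29 × 60 + 6) = 1746.
Frame index = 1746 × 24 + 18 = 41922.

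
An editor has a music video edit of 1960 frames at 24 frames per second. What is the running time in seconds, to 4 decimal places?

Running time = 1960 × 1/24 = 245/3 s ≈ 81.6667 s.

81.6667 seconds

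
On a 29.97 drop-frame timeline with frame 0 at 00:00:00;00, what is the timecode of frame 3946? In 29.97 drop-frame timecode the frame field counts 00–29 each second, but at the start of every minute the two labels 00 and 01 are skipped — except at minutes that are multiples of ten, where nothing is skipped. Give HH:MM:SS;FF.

Ten DF minutes hold 17982 frames, so frame 3946 lies in block 0 (frames 0–17981) with 3946 frames into that block.
The block's first minute is 1800 frames and the rest 1798 each; 3946 frames reaches minute 2, so 0 × 18 + 2 × 2 = 4 labels have been skipped so far.
Adding those back, label number 3946 + 4 = 3950 at 30 labels/s is 131 s + 20 f = 0 h 2 min 11 s frame 20, i.e. 00:02:11;20.

00:02:11;20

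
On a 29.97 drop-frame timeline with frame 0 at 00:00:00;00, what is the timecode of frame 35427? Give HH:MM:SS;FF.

00:19:42;03

Each 10-minute DF block holds 10 × 60 × 30 − 9 × 2 = 17982 frames. 35427 ÷ 17982 → 1 full block, remainder 17445.
Within the partial block the first minute is 1800 frames and each further minute 1798, so 9 further minute boundaries passed. Total skipped labels = 18 × 1 + 2 × 9 = 36.
Non-drop label index = 35427 + 36 = 35463; at 30 labels/s that is 00:19:42:03, i.e. DF 00:19:42;03.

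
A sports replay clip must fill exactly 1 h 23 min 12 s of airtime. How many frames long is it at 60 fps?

1 h 23 min 12 s = 4992 s.
Frames = 4992 × 60 = 299520.

299520 frames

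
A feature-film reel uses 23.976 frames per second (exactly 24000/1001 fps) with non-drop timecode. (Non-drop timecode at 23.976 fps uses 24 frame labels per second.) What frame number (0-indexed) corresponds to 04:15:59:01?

Total seconds to the label: (4 × 3600 + 15 × 60 + 59) = 15359.
Frame index = 15359 × 24 + 1 = 368617.

frame 368617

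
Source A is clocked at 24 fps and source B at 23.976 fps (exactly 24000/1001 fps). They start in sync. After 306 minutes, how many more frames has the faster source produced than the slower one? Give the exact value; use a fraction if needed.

306 min = 18360 s.
A emits 24 × 18360 = 440640 frames; B emits 24000/1001 × 18360 = 440640000/1001.
Difference = 440640/1001 frames (≈ 440.1998); B is behind A.

440640/1001 frames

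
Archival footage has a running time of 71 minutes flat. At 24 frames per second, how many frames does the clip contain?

102240 frames

71 min = 4260 s.
Frames = 4260 × 24 = 102240.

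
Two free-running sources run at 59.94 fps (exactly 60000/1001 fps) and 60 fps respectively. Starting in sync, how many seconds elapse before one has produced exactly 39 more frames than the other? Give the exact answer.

650.65 seconds

The gap grows by |60 − 60000/1001| = 60/1001 frames per second.
Time for a 39-frame gap: 39 ÷ (60/1001) = 650.65 s.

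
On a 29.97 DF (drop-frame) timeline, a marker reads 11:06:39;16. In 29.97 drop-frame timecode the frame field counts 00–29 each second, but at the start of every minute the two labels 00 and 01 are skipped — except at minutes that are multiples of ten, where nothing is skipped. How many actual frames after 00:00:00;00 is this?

As if non-drop at 30 labels/s: (11 × 3600 + 6 × 60 + 39) × 30 + 16 = 1199986.
Minute boundaries passed: 666; those not divisible by 10: 666 − 66 = 600; dropped labels = 2 × 600 = 1200.
Actual frame index = 1199986 − 1200 = 1198786.

1198786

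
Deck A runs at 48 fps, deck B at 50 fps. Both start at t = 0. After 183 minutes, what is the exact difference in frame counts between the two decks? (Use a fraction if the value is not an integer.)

21960 frames

183 min = 10980 s.
A emits 48 × 10980 = 527040 frames; B emits 50 × 10980 = 549000.
Difference = 21960 frames; B is ahead of A.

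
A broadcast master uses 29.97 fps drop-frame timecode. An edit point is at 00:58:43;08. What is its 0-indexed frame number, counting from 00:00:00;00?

105592

Complete 10-minute blocks: 5, each 17982 frames → 89910.
Remaining 8 whole minutes in the current block: 1800 + 7 × 1798 = 14386 frames.
Within the current minute: 43 × 30 + 8 − 2 = 1296 (labels ;00/;01 skipped at this minute). Total = 89910 + 14386 + 1296 = 105592.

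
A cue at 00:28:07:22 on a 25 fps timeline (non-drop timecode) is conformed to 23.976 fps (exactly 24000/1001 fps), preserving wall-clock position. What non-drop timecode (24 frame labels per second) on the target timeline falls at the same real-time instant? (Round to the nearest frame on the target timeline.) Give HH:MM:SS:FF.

Source frame index: (0×3600 + 28×60 + 7) × 25 + 22 = 42197.
Real time: 42197 / (25) = 42197/25 s.
Target frame: (42197/25) × (24000/1001) = 40509120/1001 ≈ 40468.651 → 40469.
At 24 labels/s: frame 40469 → 00:28:06:05.

00:28:06:05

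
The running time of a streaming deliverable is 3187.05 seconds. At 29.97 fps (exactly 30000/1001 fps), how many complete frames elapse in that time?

Frames = 3187.05 × 30000/1001 = 95611500/1001 ≈ 95515.9840.
Complete frames: 95515.

95515 frames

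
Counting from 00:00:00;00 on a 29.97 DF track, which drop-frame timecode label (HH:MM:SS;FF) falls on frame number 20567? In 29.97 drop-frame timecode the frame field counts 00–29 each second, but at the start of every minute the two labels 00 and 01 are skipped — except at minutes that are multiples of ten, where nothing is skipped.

Each 10-minute DF block holds 10 × 60 × 30 − 9 × 2 = 17982 frames. 20567 ÷ 17982 → 1 full block, remainder 2585.
Within the partial block the first minute is 1800 frames and each further minute 1798, so 1 further minute boundary passed. Total skipped labels = 18 × 1 + 2 × 1 = 20.
Non-drop label index = 20567 + 20 = 20587; at 30 labels/s that is 00:11:26:07, i.e. DF 00:11:26;07.

00:11:26;07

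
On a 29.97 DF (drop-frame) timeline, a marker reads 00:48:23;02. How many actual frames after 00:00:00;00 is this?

87004

As if non-drop at 30 labels/s: (0 × 3600 + 48 × 60 + 23) × 30 + 2 = 87092.
Minute boundaries passed: 48; those not divisible by 10: 48 − 4 = 44; dropped labels = 2 × 44 = 88.
Actual frame index = 87092 − 88 = 87004.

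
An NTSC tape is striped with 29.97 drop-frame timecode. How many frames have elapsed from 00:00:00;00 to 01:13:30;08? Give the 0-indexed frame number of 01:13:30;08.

132176

As if non-drop at 30 labels/s: (1 × 3600 + 13 × 60 + 30) × 30 + 8 = 132308.
Minute boundaries passed: 73; those not divisible by 10: 73 − 7 = 66; dropped labels = 2 × 66 = 132.
Actual frame index = 132308 − 132 = 132176.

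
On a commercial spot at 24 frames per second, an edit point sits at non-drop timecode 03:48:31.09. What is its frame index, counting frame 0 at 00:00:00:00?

Total seconds to the label: (3 × 3600 + 48 × 60 + 31) = 13711.
Frame index = 13711 × 24 + 9 = 329073.

frame 329073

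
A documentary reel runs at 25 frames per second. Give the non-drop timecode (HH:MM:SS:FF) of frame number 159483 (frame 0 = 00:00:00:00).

159483 ÷ 25 = 6379 full seconds, remainder 8 frames.
6379 s = 1 h 46 min 19 s.
Timecode: 01:46:19:08.

01:46:19:08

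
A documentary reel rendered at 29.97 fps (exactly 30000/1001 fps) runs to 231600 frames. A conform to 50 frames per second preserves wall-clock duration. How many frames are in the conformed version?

386386 frames

Target frames = source frames × (target rate / source rate) = 231600 × (50)/(30000/1001) = 231600 × 1001/600 = 386386.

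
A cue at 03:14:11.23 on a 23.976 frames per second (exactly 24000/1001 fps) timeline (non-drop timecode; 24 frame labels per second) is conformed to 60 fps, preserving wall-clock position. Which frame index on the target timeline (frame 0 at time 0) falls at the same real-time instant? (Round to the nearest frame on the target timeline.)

Source frame index: (3×3600 + 14×60 + 11) × 24 + 23 = 279647.
Real time: 279647 / (24000/1001) = 279926647/24000 s.
Target frame: (279926647/24000) × (60) = 279926647/400 ≈ 699816.618 → 699817.

frame 699817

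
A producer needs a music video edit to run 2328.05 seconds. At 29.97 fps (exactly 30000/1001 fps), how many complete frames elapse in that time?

Frames = 2328.05 × 30000/1001 = 69841500/1001 ≈ 69771.7283.
Complete frames: 69771.

69771 frames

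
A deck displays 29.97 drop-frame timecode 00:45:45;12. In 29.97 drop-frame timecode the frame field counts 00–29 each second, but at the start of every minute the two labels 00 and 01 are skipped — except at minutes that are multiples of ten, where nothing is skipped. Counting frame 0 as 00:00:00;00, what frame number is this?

As if non-drop at 30 labels/s: (0 × 3600 + 45 × 60 + 45) × 30 + 12 = 82362.
Minute boundaries passed: 45; those not divisible by 10: 45 − 4 = 41; dropped labels = 2 × 41 = 82.
Actual frame index = 82362 − 82 = 82280.

82280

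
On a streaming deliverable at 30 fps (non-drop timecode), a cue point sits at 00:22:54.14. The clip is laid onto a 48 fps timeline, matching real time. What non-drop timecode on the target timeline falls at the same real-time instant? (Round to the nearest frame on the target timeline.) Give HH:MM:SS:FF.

Source frame index: (0×3600 + 22×60 + 54) × 30 + 14 = 41234.
Real time: 41234 / (30) = 20617/15 s.
Target frame: (20617/15) × (48) = 329872/5 ≈ 65974.400 → 65974.
At 48 labels/s: frame 65974 → 00:22:54:22.

00:22:54:22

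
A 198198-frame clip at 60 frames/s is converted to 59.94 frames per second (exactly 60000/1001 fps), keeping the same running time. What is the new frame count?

Target frames = source frames × (target rate / source rate) = 198198 × (60000/1001)/(60) = 198198 × 1000/1001 = 198000.

198000 frames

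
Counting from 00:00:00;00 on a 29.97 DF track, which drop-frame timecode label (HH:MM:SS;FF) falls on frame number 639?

00:00:21;09

Each 10-minute DF block holds 10 × 60 × 30 − 9 × 2 = 17982 frames. 639 ÷ 17982 → 0 full blocks, remainder 639.
Within the partial block the first minute is 1800 frames and each further minute 1798, so 0 further minute boundaries passed. Total skipped labels = 18 × 0 + 2 × 0 = 0.
Non-drop label index = 639 + 0 = 639; at 30 labels/s that is 00:00:21:09, i.e. DF 00:00:21;09.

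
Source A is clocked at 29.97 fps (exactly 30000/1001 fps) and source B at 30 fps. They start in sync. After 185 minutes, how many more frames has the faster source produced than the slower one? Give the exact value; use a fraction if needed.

333000/1001 frames

185 min = 11100 s.
A emits 30000/1001 × 11100 = 333000000/1001 frames; B emits 30 × 11100 = 333000.
Difference = 333000/1001 frames (≈ 332.6673); B is ahead of A.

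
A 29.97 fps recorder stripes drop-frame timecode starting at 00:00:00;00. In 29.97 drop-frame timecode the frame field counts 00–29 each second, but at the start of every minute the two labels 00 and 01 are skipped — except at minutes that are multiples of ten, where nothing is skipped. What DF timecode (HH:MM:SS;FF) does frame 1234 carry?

Each 10-minute DF block holds 10 × 60 × 30 − 9 × 2 = 17982 frames. 1234 ÷ 17982 → 0 full blocks, remainder 1234.
Within the partial block the first minute is 1800 frames and each further minute 1798, so 0 further minute boundaries passed. Total skipped labels = 18 × 0 + 2 × 0 = 0.
Non-drop label index = 1234 + 0 = 1234; at 30 labels/s that is 00:00:41:04, i.e. DF 00:00:41;04.

00:00:41;04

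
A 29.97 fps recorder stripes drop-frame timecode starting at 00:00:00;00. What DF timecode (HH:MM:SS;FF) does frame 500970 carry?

Ten DF minutes hold 17982 frames, so frame 500970 lies in block 27 (frames 485514–503495) with 15456 frames into that block.
The block's first minute is 1800 frames and the rest 1798 each; 15456 frames reaches minute 8, so 27 × 18 + 8 × 2 = 502 labels have been skipped so far.
Adding those back, label number 500970 + 502 = 501472 at 30 labels/s is 16715 s + 22 f = 4 h 38 min 35 s frame 22, i.e. 04:38:35;22.

04:38:35;22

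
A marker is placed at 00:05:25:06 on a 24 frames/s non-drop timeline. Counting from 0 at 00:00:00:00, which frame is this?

Total seconds to the label: (0 × 3600 + 5 × 60 + 25) = 325.
Frame index = 325 × 24 + 6 = 7806.

7806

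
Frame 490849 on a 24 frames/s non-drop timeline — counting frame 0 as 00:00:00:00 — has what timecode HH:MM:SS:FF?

05:40:52:01

490849 ÷ 24 = 20452 full seconds, remainder 1 frame.
20452 s = 5 h 40 min 52 s.
Timecode: 05:40:52:01.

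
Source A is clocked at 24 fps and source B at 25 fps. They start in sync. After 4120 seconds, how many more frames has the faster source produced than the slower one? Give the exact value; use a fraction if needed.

4120 frames

A emits 24 × 4120 = 98880 frames; B emits 25 × 4120 = 103000.
Difference = 4120 frames; B is ahead of A.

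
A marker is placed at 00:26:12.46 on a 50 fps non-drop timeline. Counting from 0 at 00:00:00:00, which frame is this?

78646

Total seconds to the label: (0 × 3600 + 26 × 60 + 12) = 1572.
Frame index = 1572 × 50 + 46 = 78646.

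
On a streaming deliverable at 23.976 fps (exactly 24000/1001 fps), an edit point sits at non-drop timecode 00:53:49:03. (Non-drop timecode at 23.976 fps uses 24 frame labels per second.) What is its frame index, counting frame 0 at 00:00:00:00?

77499

Total seconds to the label: (0 × 3600 + 53 × 60 + 49) = 3229.
Frame index = 3229 × 24 + 3 = 77499.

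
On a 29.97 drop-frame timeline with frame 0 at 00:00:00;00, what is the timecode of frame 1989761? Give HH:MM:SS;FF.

Each 10-minute DF block holds 10 × 60 × 30 − 9 × 2 = 17982 frames. 1989761 ÷ 17982 → 110 full blocks, remainder 11741.
Within the partial block the first minute is 1800 frames and each further minute 1798, so 6 further minute boundaries passed. Total skipped labels = 18 × 110 + 2 × 6 = 1992.
Non-drop label index = 1989761 + 1992 = 1991753; at 30 labels/s that is 18:26:31:23, i.e. DF 18:26:31;23.

18:26:31;23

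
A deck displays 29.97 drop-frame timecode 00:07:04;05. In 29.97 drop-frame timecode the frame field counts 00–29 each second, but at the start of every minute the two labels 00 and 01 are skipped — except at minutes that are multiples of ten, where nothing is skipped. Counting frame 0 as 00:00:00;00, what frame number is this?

12711

As if non-drop at 30 labels/s: (0 × 3600 + 7 × 60 + 4) × 30 + 5 = 12725.
Minute boundaries passed: 7; those not divisible by 10: 7 − 0 = 7; dropped labels = 2 × 7 = 14.
Actual frame index = 12725 − 14 = 12711.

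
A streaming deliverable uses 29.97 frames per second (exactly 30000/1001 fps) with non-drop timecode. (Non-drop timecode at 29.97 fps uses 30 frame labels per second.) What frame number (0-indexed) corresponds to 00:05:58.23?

Total seconds to the label: (0 × 3600 + 5 × 60 + 58) = 358.
Frame index = 358 × 30 + 23 = 10763.

10763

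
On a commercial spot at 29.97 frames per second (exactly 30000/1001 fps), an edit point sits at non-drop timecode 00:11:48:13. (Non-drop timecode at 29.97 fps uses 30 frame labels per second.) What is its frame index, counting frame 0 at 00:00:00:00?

Total seconds to the label: (0 × 3600 + 11 × 60 + 48) = 708.
Frame index = 708 × 30 + 13 = 21253.

21253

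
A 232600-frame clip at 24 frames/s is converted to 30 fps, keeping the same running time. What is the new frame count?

290750 frames

Target frames = source frames × (target rate / source rate) = 232600 × (30)/(24) = 232600 × 5/4 = 290750.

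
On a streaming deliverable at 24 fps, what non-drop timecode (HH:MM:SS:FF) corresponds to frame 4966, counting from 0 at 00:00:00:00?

4966 ÷ 24 = 206 full seconds, remainder 22 frames.
206 s = 0 h 3 min 26 s.
Timecode: 00:03:26:22.

00:03:26:22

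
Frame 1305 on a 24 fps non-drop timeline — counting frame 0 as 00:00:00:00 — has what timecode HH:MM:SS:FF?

1305 ÷ 24 = 54 full seconds, remainder 9 frames.
54 s = 0 h 0 min 54 s.
Timecode: 00:00:54:09.

00:00:54:09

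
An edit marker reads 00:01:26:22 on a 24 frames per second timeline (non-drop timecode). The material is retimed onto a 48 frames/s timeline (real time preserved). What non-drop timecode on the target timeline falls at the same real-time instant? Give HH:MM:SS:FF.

Source frame index: (0×3600 + 1×60 + 26) × 24 + 22 = 2086.
Real time: 2086 / (24) = 1043/12 s.
Target frame: (1043/12) × (48) = 4172.
At 48 labels/s: frame 4172 → 00:01:26:44.

00:01:26:44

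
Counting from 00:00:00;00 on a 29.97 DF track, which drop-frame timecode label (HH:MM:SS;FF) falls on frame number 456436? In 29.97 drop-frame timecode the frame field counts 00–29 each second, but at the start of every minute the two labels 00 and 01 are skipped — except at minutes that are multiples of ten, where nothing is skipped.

Each 10-minute DF block holds 10 × 60 × 30 − 9 × 2 = 17982 frames. 456436 ÷ 17982 → 25 full blocks, remainder 6886.
Within the partial block the first minute is 1800 frames and each further minute 1798, so 3 further minute boundaries passed. Total skipped labels = 18 × 25 + 2 × 3 = 456.
Non-drop label index = 456436 + 456 = 456892; at 30 labels/s that is 04:13:49:22, i.e. DF 04:13:49;22.

04:13:49;22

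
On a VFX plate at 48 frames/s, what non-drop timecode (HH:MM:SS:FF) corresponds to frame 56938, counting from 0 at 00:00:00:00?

00:19:46:10

56938 ÷ 48 = 1186 full seconds, remainder 10 frames.
1186 s = 0 h 19 min 46 s.
Timecode: 00:19:46:10.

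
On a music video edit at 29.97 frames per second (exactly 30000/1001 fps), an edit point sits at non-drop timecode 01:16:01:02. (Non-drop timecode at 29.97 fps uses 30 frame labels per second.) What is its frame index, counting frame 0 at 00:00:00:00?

Total seconds to the label: (1 × 3600 + 16 × 60 + 1) = 4561.
Frame index = 4561 × 30 + 2 = 136832.

136832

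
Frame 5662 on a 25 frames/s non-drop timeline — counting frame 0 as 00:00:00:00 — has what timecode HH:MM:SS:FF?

5662 ÷ 25 = 226 full seconds, remainder 12 frames.
226 s = 0 h 3 min 46 s.
Timecode: 00:03:46:12.

00:03:46:12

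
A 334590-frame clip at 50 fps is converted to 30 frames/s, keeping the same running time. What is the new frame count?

200754 frames

Target frames = source frames × (target rate / source rate) = 334590 × (30)/(50) = 334590 × 3/5 = 200754.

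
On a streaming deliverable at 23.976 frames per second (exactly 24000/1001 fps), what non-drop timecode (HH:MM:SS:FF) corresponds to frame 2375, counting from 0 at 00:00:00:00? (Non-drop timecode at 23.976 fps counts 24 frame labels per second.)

00:01:38:23

2375 ÷ 24 = 98 full seconds, remainder 23 frames.
98 s = 0 h 1 min 38 s.
Timecode: 00:01:38:23.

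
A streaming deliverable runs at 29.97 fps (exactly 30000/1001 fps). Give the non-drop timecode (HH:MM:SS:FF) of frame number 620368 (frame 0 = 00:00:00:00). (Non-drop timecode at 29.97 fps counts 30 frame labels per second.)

05:44:38:28

620368 ÷ 30 = 20678 full seconds, remainder 28 frames.
20678 s = 5 h 44 min 38 s.
Timecode: 05:44:38:28.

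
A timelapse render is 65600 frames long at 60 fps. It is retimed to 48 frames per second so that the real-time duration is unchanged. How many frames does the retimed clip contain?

Target frames = source frames × (target rate / source rate) = 65600 × (48)/(60) = 65600 × 4/5 = 52480.

52480 frames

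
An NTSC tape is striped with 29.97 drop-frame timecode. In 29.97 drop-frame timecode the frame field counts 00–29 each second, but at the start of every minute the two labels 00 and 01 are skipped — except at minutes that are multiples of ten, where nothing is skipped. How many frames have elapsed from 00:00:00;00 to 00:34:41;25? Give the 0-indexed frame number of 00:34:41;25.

As if non-drop at 30 labels/s: (0 × 3600 + 34 × 60 + 41) × 30 + 25 = 62455.
Minute boundaries passed: 34; those not divisible by 10: 34 − 3 = 31; dropped labels = 2 × 31 = 62.
Actual frame index = 62455 − 62 = 62393.

62393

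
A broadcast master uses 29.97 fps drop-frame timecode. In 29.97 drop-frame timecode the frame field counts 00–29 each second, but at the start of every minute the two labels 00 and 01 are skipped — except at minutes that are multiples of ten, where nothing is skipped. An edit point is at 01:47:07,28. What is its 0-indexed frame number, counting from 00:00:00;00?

Complete 10-minute blocks: 10, each 17982 frames → 179820.
Remaining 7 whole minutes in the current block: 1800 + 6 × 1798 = 12588 frames.
Within the current minute: 7 × 30 + 28 − 2 = 236 (labels ;00/;01 skipped at this minute). Total = 179820 + 12588 + 236 = 192644.

192644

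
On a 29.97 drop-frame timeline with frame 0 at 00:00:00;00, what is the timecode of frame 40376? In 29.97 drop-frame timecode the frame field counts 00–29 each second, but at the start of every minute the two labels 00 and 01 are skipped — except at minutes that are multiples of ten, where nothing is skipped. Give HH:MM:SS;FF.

Ten DF minutes hold 17982 frames, so frame 40376 lies in block 2 (frames 35964–53945) with 4412 frames into that block.
The block's first minute is 1800 frames and the rest 1798 each; 4412 frames reaches minute 2, so 2 × 18 + 2 × 2 = 40 labels have been skipped so far.
Adding those back, label number 40376 + 40 = 40416 at 30 labels/s is 1347 s + 6 f = 0 h 22 min 27 s frame 6, i.e. 00:22:27;06.

00:22:27;06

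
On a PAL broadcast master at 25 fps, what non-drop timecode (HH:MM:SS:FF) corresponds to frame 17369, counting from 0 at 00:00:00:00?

17369 ÷ 25 = 694 full seconds, remainder 19 frames.
694 s = 0 h 11 min 34 s.
Timecode: 00:11:34:19.

00:11:34:19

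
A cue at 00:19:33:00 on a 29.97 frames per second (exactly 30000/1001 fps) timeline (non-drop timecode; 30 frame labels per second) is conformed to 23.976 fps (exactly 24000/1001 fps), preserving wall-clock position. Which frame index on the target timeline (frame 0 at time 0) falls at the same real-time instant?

frame 28152

Source frame index: (0×3600 + 19×60 + 33) × 30 + 0 = 35190.
Real time: 35190 / (30000/1001) = 1174173/1000 s.
Target frame: (1174173/1000) × (24000/1001) = 28152.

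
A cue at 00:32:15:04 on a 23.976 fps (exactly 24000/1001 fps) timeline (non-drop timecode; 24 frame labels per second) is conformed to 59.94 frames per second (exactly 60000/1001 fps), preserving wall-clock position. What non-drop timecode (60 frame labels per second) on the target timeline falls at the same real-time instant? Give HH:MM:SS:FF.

00:32:15:10

Source frame index: (0×3600 + 32×60 + 15) × 24 + 4 = 46444.
Real time: 46444 / (24000/1001) = 11622611/6000 s.
Target frame: (11622611/6000) × (60000/1001) = 116110.
At 60 labels/s: frame 116110 → 00:32:15:10.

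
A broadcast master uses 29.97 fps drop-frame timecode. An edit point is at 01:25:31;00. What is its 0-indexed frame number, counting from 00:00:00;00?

As if non-drop at 30 labels/s: (1 × 3600 + 25 × 60 + 31) × 30 + 0 = 153930.
Minute boundaries passed: 85; those not divisible by 10: 85 − 8 = 77; dropped labels = 2 × 77 = 154.
Actual frame index = 153930 − 154 = 153776.

153776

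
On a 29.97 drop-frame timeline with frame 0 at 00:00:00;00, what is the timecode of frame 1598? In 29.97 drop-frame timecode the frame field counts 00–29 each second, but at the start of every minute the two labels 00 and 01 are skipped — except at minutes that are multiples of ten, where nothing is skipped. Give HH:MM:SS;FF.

Each 10-minute DF block holds 10 × 60 × 30 − 9 × 2 = 17982 frames. 1598 ÷ 17982 → 0 full blocks, remainder 1598.
Within the partial block the first minute is 1800 frames and each further minute 1798, so 0 further minute boundaries passed. Total skipped labels = 18 × 0 + 2 × 0 = 0.
Non-drop label index = 1598 + 0 = 1598; at 30 labels/s that is 00:00:53:08, i.e. DF 00:00:53;08.

00:00:53;08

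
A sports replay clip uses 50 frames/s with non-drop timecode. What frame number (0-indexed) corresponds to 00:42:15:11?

frame 126761

Total seconds to the label: (0 × 3600 + 42 × 60 + 15) = 2535.
Frame index = 2535 × 50 + 11 = 126761.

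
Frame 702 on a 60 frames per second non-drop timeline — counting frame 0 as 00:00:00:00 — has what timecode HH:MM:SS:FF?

702 ÷ 60 = 11 full seconds, remainder 42 frames.
11 s = 0 h 0 min 11 s.
Timecode: 00:00:11:42.

00:00:11:42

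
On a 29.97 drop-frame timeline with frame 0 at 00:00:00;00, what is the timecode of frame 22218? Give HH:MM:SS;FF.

Each 10-minute DF block holds 10 × 60 × 30 − 9 × 2 = 17982 frames. 22218 ÷ 17982 → 1 full block, remainder 4236.
Within the partial block the first minute is 1800 frames and each further minute 1798, so 2 further minute boundaries passed. Total skipped labels = 18 × 1 + 2 × 2 = 22.
Non-drop label index = 22218 + 22 = 22240; at 30 labels/s that is 00:12:21:10, i.e. DF 00:12:21;10.

00:12:21;10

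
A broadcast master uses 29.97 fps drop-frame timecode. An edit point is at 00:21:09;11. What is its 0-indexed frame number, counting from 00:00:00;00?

38043

As if non-drop at 30 labels/s: (0 × 3600 + 21 × 60 + 9) × 30 + 11 = 38081.
Minute boundaries passed: 21; those not divisible by 10: 21 − 2 = 19; dropped labels = 2 × 19 = 38.
Actual frame index = 38081 − 38 = 38043.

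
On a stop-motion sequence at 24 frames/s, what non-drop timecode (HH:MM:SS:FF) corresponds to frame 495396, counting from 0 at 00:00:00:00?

495396 ÷ 24 = 20641 full seconds, remainder 12 frames.
20641 s = 5 h 44 min 1 s.
Timecode: 05:44:01:12.

05:44:01:12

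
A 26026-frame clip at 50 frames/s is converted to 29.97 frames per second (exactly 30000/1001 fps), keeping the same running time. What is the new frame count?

Target frames = source frames × (target rate / source rate) = 26026 × (30000/1001)/(50) = 26026 × 600/1001 = 15600.

15600 frames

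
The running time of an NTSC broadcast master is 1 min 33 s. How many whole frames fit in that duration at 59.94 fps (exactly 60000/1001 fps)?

5574 frames

1 min 33 s = 93 s.
Frames = 93 × 60000/1001 = 5580000/1001 ≈ 5574.4256.
Complete frames: 5574.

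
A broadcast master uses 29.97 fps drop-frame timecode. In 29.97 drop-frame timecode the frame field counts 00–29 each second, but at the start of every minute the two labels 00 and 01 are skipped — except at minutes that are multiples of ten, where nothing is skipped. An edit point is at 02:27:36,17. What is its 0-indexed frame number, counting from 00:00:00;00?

Complete 10-minute blocks: 14, each 17982 frames → 251748.
Remaining 7 whole minutes in the current block: 1800 + 6 × 1798 = 12588 frames.
Within the current minute: 36 × 30 + 17 − 2 = 1095 (labels ;00/;01 skipped at this minute). Total = 251748 + 12588 + 1095 = 265431.

265431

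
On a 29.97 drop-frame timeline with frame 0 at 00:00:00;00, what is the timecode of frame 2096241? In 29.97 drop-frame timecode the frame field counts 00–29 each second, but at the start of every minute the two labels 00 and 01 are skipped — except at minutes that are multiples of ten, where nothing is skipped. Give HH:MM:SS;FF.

Each 10-minute DF block holds 10 × 60 × 30 − 9 × 2 = 17982 frames. 2096241 ÷ 17982 → 116 full blocks, remainder 10329.
Within the partial block the first minute is 1800 frames and each further minute 1798, so 5 further minute boundaries passed. Total skipped labels = 18 × 116 + 2 × 5 = 2098.
Non-drop label index = 2096241 + 2098 = 2098339; at 30 labels/s that is 19:25:44:19, i.e. DF 19:25:44;19.

19:25:44;19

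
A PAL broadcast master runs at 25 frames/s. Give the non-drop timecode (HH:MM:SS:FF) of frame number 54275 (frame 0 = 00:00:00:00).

00:36:11:00

54275 ÷ 25 = 2171 full seconds, remainder 0 frames.
2171 s = 0 h 36 min 11 s.
Timecode: 00:36:11:00.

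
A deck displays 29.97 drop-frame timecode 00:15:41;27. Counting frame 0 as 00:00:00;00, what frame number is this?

Complete 10-minute blocks: 1, each 17982 frames → 17982.
Remaining 5 whole minutes in the current block: 1800 + 4 × 1798 = 8992 frames.
Within the current minute: 41 × 30 + 27 − 2 = 1255 (labels ;00/;01 skipped at this minute). Total = 17982 + 8992 + 1255 = 28229.

28229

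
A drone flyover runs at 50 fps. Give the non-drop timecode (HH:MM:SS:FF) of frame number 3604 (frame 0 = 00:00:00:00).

3604 ÷ 50 = 72 full seconds, remainder 4 frames.
72 s = 0 h 1 min 12 s.
Timecode: 00:01:12:04.

00:01:12:04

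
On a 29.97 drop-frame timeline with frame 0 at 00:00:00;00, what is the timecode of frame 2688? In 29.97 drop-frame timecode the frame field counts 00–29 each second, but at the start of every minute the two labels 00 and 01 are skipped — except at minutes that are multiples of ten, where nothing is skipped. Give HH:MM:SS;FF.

Ten DF minutes hold 17982 frames, so frame 2688 lies in block 0 (frames 0–17981) with 2688 frames into that block.
The block's first minute is 1800 frames and the rest 1798 each; 2688 frames reaches minute 1, so 0 × 18 + 1 × 2 = 2 labels have been skipped so far.
Adding those back, label number 2688 + 2 = 2690 at 30 labels/s is 89 s + 20 f = 0 h 1 min 29 s frame 20, i.e. 00:01:29;20.

00:01:29;20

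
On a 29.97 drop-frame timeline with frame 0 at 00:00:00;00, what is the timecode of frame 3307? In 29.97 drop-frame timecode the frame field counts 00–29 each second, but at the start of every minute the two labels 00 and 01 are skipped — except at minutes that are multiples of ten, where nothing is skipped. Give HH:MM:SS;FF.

00:01:50;09

Ten DF minutes hold 17982 frames, so frame 3307 lies in block 0 (frames 0–17981) with 3307 frames into that block.
The block's first minute is 1800 frames and the rest 1798 each; 3307 frames reaches minute 1, so 0 × 18 + 1 × 2 = 2 labels have been skipped so far.
Adding those back, label number 3307 + 2 = 3309 at 30 labels/s is 110 s + 9 f = 0 h 1 min 50 s frame 9, i.e. 00:01:50;09.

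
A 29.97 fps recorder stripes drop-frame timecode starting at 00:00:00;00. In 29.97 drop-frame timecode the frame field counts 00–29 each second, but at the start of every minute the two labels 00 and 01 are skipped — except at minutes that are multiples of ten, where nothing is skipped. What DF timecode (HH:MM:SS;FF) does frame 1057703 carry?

Ten DF minutes hold 17982 frames, so frame 1057703 lies in block 58 (frames 1042956–1060937) with 14747 frames into that block.
The block's first minute is 1800 frames and the rest 1798 each; 14747 frames reaches minute 8, so 58 × 18 + 8 × 2 = 1060 labels have been skipped so far.
Adding those back, label number 1057703 + 1060 = 1058763 at 30 labels/s is 35292 s + 3 f = 9 h 48 min 12 s frame 3, i.e. 09:48:12;03.

09:48:12;03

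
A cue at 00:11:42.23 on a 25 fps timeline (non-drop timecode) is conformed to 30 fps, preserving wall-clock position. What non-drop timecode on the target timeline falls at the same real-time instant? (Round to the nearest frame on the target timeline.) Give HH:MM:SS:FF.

Source frame index: (0×3600 + 11×60 + 42) × 25 + 23 = 17573.
Real time: 17573 / (25) = 17573/25 s.
Target frame: (17573/25) × (30) = 105438/5 ≈ 21087.600 → 21088.
At 30 labels/s: frame 21088 → 00:11:42:28.

00:11:42:28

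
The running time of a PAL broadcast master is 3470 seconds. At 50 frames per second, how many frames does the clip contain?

173500 frames

Frames = 3470 × 50 = 173500.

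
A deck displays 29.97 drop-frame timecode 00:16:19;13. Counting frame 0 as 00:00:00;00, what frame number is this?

Complete 10-minute blocks: 1, each 17982 frames → 17982.
Remaining 6 whole minutes in the current block: 1800 + 5 × 1798 = 10790 frames.
Within the current minute: 19 × 30 + 13 − 2 = 581 (labels ;00/;01 skipped at this minute). Total = 17982 + 10790 + 581 = 29353.

29353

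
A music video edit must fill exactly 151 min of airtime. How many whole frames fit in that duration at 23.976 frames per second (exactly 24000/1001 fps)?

151 min = 9060 s.
Frames = 9060 × 24000/1001 = 217440000/1001 ≈ 217222.7772.
Complete frames: 217222.

217222 frames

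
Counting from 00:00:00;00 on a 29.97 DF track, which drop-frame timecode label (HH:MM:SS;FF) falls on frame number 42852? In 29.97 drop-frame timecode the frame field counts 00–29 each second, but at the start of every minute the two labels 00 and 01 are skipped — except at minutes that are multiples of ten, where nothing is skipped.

Each 10-minute DF block holds 10 × 60 × 30 − 9 × 2 = 17982 frames. 42852 ÷ 17982 → 2 full blocks, remainder 6888.
Within the partial block the first minute is 1800 frames and each further minute 1798, so 3 further minute boundaries passed. Total skipped labels = 18 × 2 + 2 × 3 = 42.
Non-drop label index = 42852 + 42 = 42894; at 30 labels/s that is 00:23:49:24, i.e. DF 00:23:49;24.

00:23:49;24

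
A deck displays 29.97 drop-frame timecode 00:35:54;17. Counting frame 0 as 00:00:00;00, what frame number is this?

Complete 10-minute blocks: 3, each 17982 frames → 53946.
Remaining 5 whole minutes in the current block: 1800 + 4 × 1798 = 8992 frames.
Within the current minute: 54 × 30 + 17 − 2 = 1635 (labels ;00/;01 skipped at this minute). Total = 53946 + 8992 + 1635 = 64573.

64573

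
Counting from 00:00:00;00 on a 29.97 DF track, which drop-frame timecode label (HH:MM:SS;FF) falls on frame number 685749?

06:21:21;05

Each 10-minute DF block holds 10 × 60 × 30 − 9 × 2 = 17982 frames. 685749 ÷ 17982 → 38 full blocks, remainder 2433.
Within the partial block the first minute is 1800 frames and each further minute 1798, so 1 further minute boundary passed. Total skipped labels = 18 × 38 + 2 × 1 = 686.
Non-drop label index = 685749 + 686 = 686435; at 30 labels/s that is 06:21:21:05, i.e. DF 06:21:21;05.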